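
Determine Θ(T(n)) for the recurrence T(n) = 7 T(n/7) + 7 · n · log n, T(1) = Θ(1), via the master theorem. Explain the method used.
T(n) = Θ(n · (log n)^2)

Here log_7 7 = 1 and f(n) = 7 · n · log n = Θ(n^(log_7 7) · (log n)^1). This is the extended Case 2 of the master theorem (f matches the critical exponent up to log factors), giving T(n) = Θ(n^(log_7 7) · (log n)^(1+1)) = Θ(n · (log n)^2).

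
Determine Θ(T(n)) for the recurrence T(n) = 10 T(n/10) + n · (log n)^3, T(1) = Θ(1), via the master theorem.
T(n) = Θ(n · (log n)^4)

Here log_10 10 = 1 and f(n) = n · (log n)^3 = Θ(n^(log_10 10) · (log n)^3). This is the extended Case 2 of the master theorem (f matches the critical exponent up to log factors), giving T(n) = Θ(n^(log_10 10) · (log n)^(3+1)) = Θ(n · (log n)^4).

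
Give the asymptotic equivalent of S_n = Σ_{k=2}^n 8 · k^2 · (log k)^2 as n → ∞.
S_n ~ 8 · n^3 · (log n)^2 / 3

By integral comparison, S_n = ∫_1^n 8 · x^2 · (log x)^2 dx + O(n^2 · (log n)^2). For the integral, the leading term of ∫_1^n x^2 (log x)^2 dx is n^3/3 · (log n)^2 (by repeated integration by parts; each step lowers the log-exponent and produces a relatively O(1/log n) correction). Hence S_n ~ 8 · n^3 · (log n)^2 / 3.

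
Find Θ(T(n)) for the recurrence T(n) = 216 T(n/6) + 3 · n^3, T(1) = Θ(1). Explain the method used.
T(n) = Θ(n^3 log n)

log_6 216 = 3, and f(n) = 3 · n^3 = Θ(n^(log_6 216)). This is Case 2 of the master theorem: T(n) = Θ(f(n) · log n) = Θ(n^3 log n).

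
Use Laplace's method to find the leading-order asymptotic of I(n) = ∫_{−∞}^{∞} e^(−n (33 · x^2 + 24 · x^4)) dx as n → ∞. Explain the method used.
I(n) ~ sqrt(π/(33n))

φ(x) = 33 · x^2 + 24 · x^4 has its unique global minimum at x* = 0 (since φ'(x) = 66x + 96x^3 = 0 only at x = 0 for real x with both coefficients positive, and φ → ∞ as |x| → ∞). At x* = 0, φ(0) = 0 and φ''(0) = 66. Laplace's method then gives
  I(n) ~ sqrt(2π / (n · φ''(0))) · e^(−n φ(0)) = sqrt(2π / (66n)) = sqrt(π/(33n)).
The 24 · x^4 term contributes only at subleading order (an O(1/n) relative correction).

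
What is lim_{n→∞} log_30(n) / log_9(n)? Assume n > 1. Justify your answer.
lim = ln(9) / ln(30) = log_30(9)

Change of base: log_30(n) = ln n / ln 30 and log_9(n) = ln n / ln 9. The ratio is (ln n / ln 30) · (ln 9 / ln n) = ln 9 / ln 30, a constant independent of n. So the limit is ln 9 / ln 30 = log_30(9).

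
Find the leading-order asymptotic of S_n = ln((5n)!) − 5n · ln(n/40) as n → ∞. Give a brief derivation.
S_n ~ 5n · (ln 200 − 1) + O(ln n)

Stirling: ln((5n)!) = 5n ln(5n) − 5n + O(ln n).
  S_n = 5n ln(5n) − 5n − 5n ln(n/40) + O(ln n)
      = 5n ln(5n) − 5n ln n + 5n ln 40 − 5n + O(ln n)
      = 5n ln 5 + 5n ln 40 − 5n + O(ln n)
      = 5n (ln 200 − 1) + O(ln n).
Numerically ln(200) − 1 ≈ 4.2983.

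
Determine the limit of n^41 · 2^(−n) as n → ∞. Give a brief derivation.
lim = 0

Exponentials with base > 1 dominate every fixed polynomial: for any fixed c, n^c / 2^n → 0 as n → ∞ (e.g. by the ratio test, or by writing 2^n = e^(n ln 2) and noting e^(n ln 2) / n^c → ∞). Hence n^41 · 2^(−n) = n^41 / 2^n → 0.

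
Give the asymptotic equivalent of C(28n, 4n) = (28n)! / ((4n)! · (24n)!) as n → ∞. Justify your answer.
C(28n, 4n) ~ (823543/46656)^(4n) · sqrt(7/(12π·4n))

Write N = 4n. Apply Stirling to each factorial:
  (7N)! ~ sqrt(2π·7N) · (7N/e)^(7N),
  N! ~ sqrt(2π N) · (N/e)^N,
  (6N)! ~ sqrt(2π·6N) · (6N/e)^(6N).
The exponential factors combine to (7N)^(7N) / (N^N · (6N)^(6N)) = 7^(7N)/6^(6N) = (7^7/6^6)^N = (823543/46656)^N.
The square-root prefactors combine to sqrt(2π·7N) / (sqrt(2π N)·sqrt(2π·6N)) = sqrt(7 / (2π·6·N)) = sqrt(7/(12π·4n)).
Substituting N = 4n: C(28n, 4n) ~ (823543/46656)^(4n) · sqrt(7/(12π·4n)).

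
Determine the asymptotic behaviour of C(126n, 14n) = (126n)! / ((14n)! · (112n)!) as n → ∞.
C(126n, 14n) ~ (387420489/16777216)^(14n) · sqrt(9/(16π·14n))

Write N = 14n. Apply Stirling to each factorial:
  (9N)! ~ sqrt(2π·9N) · (9N/e)^(9N),
  N! ~ sqrt(2π N) · (N/e)^N,
  (8N)! ~ sqrt(2π·8N) · (8N/e)^(8N).
The exponential factors combine to (9N)^(9N) / (N^N · (8N)^(8N)) = 9^(9N)/8^(8N) = (9^9/8^8)^N = (387420489/16777216)^N.
The square-root prefactors combine to sqrt(2π·9N) / (sqrt(2π N)·sqrt(2π·8N)) = sqrt(9 / (2π·8·N)) = sqrt(9/(16π·14n)).
Substituting N = 14n: C(126n, 14n) ~ (387420489/16777216)^(14n) · sqrt(9/(16π·14n)).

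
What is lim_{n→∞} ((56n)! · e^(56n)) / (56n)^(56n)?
lim = ∞

Stirling: (56n)! ~ sqrt(2π·56n) · (56n/e)^(56n). Hence
  (56n)! · e^(56n) / (56n)^(56n) ~ sqrt(2π·56n) = sqrt(2π·56) · sqrt(n) → ∞.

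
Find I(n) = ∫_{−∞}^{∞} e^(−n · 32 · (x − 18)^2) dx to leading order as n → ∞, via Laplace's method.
I(n) = sqrt(π/(32n))

Here φ(x) = 32 · (x − 18)^2 has its unique minimum at x* = 18 with φ(x*) = 0 and φ''(x*) = 64. Laplace's method gives
  I(n) ~ e^(−n φ(x*)) · sqrt(2π / (n · φ''(x*))) = sqrt(2π / (64n)) = sqrt(π/(32n)).
This is exact: substituting u = (x − 18)·sqrt(32n) gives I(n) = (1/sqrt(32n)) ∫_{−∞}^{∞} e^(−u^2) du = sqrt(π/(32n)).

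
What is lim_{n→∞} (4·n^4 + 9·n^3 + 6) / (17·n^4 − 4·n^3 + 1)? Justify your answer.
lim = 4/17

For large n the leading n^4 terms dominate both numerator and denominator. Dividing top and bottom by n^4, every other term tends to 0, leaving 4/17.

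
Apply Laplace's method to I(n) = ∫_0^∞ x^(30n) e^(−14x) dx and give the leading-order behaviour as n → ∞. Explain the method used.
I(n) ~ (sqrt(2π·30n) / 14) · (30n/(14e))^(30n)

Write the integrand as exp(30n ln x − 14x) and set f(x) = 30n ln x − 14x. Then f'(x) = 30n/x − 14 = 0 at x* = 30n/14, and f''(x*) = −30n/x*^2 = −14^2/(30n). Laplace's method (interior maximum) gives
  I(n) ~ e^(f(x*)) · sqrt(2π / |f''(x*)|)
        = exp(30n ln(30n/14) − 30n) · sqrt(2π · 30n / 14^2)
        = (30n/14)^(30n) e^(−30n) · sqrt(2π·30n) / 14
        = (sqrt(2π·30n) / 14) · (30n/(14e))^(30n).
This matches Γ(30n+1)/14^(30n+1) with Stirling applied to Γ.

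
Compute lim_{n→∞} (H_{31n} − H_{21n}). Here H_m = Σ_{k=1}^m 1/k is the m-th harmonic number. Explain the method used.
lim = ln(31/21)

Euler-Maclaurin gives H_m = ln m + γ + 1/(2m) + O(1/m^2). The γ and O(1/m) terms cancel in the difference:
  H_{31n} − H_{21n} = ln(31n) − ln(21n) + O(1/n) = ln(31/21) + O(1/n).
Hence the limit is ln(31/21).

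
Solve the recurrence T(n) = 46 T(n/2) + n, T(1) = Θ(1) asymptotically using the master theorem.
T(n) = Θ(n^(log_2 46))

Master theorem: compare f(n) = n to n^(log_2 46) where log_2 46 ≈ 5.524. Since 1 < log_2 46, we have f(n) = O(n^(log_2 46 − ε)) for some ε > 0 — Case 1. Hence T(n) = Θ(n^(log_2 46)).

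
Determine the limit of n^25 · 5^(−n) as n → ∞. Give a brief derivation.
lim = 0

Exponentials with base > 1 dominate every fixed polynomial: for any fixed c, n^c / 5^n → 0 as n → ∞ (e.g. by the ratio test, or by writing 5^n = e^(n ln 5) and noting e^(n ln 5) / n^c → ∞). Hence n^25 · 5^(−n) = n^25 / 5^n → 0.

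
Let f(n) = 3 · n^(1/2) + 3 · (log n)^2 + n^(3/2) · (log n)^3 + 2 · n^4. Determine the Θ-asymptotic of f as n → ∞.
f(n) ∈ Θ(n^4)

Compare the terms by growth order. For large n, n^a · (log n)^b dominates n^a' · (log n)^b' iff a > a', or (a = a' and b > b'). Ranking the 4 terms shows the dominant one is 2 · n^4. Hence f(n) ∈ Θ(n^4).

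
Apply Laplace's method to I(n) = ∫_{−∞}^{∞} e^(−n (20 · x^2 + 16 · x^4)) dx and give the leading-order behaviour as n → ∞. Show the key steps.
I(n) ~ sqrt(π/(20n))

φ(x) = 20 · x^2 + 16 · x^4 has its unique global minimum at x* = 0 (since φ'(x) = 40x + 64x^3 = 0 only at x = 0 for real x with both coefficients positive, and φ → ∞ as |x| → ∞). At x* = 0, φ(0) = 0 and φ''(0) = 40. Laplace's method then gives
  I(n) ~ sqrt(2π / (n · φ''(0))) · e^(−n φ(0)) = sqrt(2π / (40n)) = sqrt(π/(20n)).
The 16 · x^4 term contributes only at subleading order (an O(1/n) relative correction).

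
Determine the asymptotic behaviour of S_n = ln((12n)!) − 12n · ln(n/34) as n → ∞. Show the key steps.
S_n ~ 12n · (ln 408 − 1) + O(ln n)

Stirling: ln((12n)!) = 12n ln(12n) − 12n + O(ln n).
  S_n = 12n ln(12n) − 12n − 12n ln(n/34) + O(ln n)
      = 12n ln(12n) − 12n ln n + 12n ln 34 − 12n + O(ln n)
      = 12n ln 12 + 12n ln 34 − 12n + O(ln n)
      = 12n (ln 408 − 1) + O(ln n).
Numerically ln(408) − 1 ≈ 5.0113.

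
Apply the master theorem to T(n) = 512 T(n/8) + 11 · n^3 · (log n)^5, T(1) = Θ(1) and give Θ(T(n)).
T(n) = Θ(n^3 · (log n)^6)

Here log_8 512 = 3 and f(n) = 11 · n^3 · (log n)^5 = Θ(n^(log_8 512) · (log n)^5). This is the extended Case 2 of the master theorem (f matches the critical exponent up to log factors), giving T(n) = Θ(n^(log_8 512) · (log n)^(5+1)) = Θ(n^3 · (log n)^6).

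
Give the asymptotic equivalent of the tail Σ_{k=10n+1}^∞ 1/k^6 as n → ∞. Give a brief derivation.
Σ_{k>10n} 1/k^6 ~ 1/(5 · (10n)^5)

Compare to the integral: ∫_{10n}^∞ x^(−6) dx = [−x^(−5)/5]_{10n}^∞ = 1/((6−1)·(10n)^5). Euler-Maclaurin then gives
  Σ_{k>10n} 1/k^6 = ∫_{10n}^∞ dx/x^6 − 1/(2·(10n)^6) + O(1/(10n)^7).
(Equivalently this is ζ(6) − Σ_{k≤10n} 1/k^6.)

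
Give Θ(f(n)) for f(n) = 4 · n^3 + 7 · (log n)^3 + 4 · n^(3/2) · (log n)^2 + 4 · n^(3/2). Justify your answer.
f(n) ∈ Θ(n^3)

Compare the terms by growth order. For large n, n^a · (log n)^b dominates n^a' · (log n)^b' iff a > a', or (a = a' and b > b'). Ranking the 4 terms shows the dominant one is 4 · n^3. Hence f(n) ∈ Θ(n^3).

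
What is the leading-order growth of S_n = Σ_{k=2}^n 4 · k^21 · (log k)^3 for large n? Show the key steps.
S_n ~ 2 · n^22 · (log n)^3 / 11

By integral comparison, S_n = ∫_1^n 4 · x^21 · (log x)^3 dx + O(n^21 · (log n)^3). For the integral, the leading term of ∫_1^n x^21 (log x)^3 dx is n^22/22 · (log n)^3 (by repeated integration by parts; each step lowers the log-exponent and produces a relatively O(1/log n) correction). Hence S_n ~ 2 · n^22 · (log n)^3 / 11.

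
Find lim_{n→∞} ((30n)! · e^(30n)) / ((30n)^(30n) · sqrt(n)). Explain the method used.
lim = sqrt(2π·30)

Stirling: (30n)! ~ sqrt(2π·30n) · (30n/e)^(30n). Hence
  (30n)! · e^(30n) / (30n)^(30n) ~ sqrt(2π·30n).
Dividing by sqrt(n): sqrt(2π·30n) / sqrt(n) = sqrt(2π·30) · n^((1−1)/2), so the limit is sqrt(2π·30).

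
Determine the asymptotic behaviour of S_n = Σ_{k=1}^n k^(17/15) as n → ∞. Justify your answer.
S_n ~ (15/32) · n^(32/15)

Integral comparison: Σ_{k=1}^n k^(17/15) = ∫_0^n x^(17/15) dx + O(n^(17/15)). The integral is n^(1 + 17/15) / (1 + 17/15) = n^((17+15)/15) / ((17+15)/15) = (15/32) · n^(32/15).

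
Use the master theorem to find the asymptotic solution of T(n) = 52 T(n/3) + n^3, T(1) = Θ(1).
T(n) = Θ(n^(log_3 52))

Master theorem: compare f(n) = n^3 to n^(log_3 52) where log_3 52 ≈ 3.597. Since 3 < log_3 52, we have f(n) = O(n^(log_3 52 − ε)) for some ε > 0 — Case 1. Hence T(n) = Θ(n^(log_3 52)).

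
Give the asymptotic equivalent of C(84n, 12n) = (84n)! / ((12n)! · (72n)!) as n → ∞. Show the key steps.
C(84n, 12n) ~ (823543/46656)^(12n) · sqrt(7/(12π·12n))

Write N = 12n. Apply Stirling to each factorial:
  (7N)! ~ sqrt(2π·7N) · (7N/e)^(7N),
  N! ~ sqrt(2π N) · (N/e)^N,
  (6N)! ~ sqrt(2π·6N) · (6N/e)^(6N).
The exponential factors combine to (7N)^(7N) / (N^N · (6N)^(6N)) = 7^(7N)/6^(6N) = (7^7/6^6)^N = (823543/46656)^N.
The square-root prefactors combine to sqrt(2π·7N) / (sqrt(2π N)·sqrt(2π·6N)) = sqrt(7 / (2π·6·N)) = sqrt(7/(12π·12n)).
Substituting N = 12n: C(84n, 12n) ~ (823543/46656)^(12n) · sqrt(7/(12π·12n)).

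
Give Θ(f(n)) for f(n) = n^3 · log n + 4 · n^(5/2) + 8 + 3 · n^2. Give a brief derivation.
f(n) ∈ Θ(n^3 · log n)

Compare the terms by growth order. For large n, n^a · (log n)^b dominates n^a' · (log n)^b' iff a > a', or (a = a' and b > b'). Ranking the 4 terms shows the dominant one is n^3 · log n. Hence f(n) ∈ Θ(n^3 · log n).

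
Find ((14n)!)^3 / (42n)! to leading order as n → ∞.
((14n)!)^3/(42n)! ~ ((2π·14n)^(2/2) / sqrt(3)) · 3^(−3·14n)  →  0

Write N = 14n. Stirling: N! ~ sqrt(2π N)(N/e)^N and (3N)! ~ sqrt(2π·3N)·(3N/e)^(3N).
  (N!)^3/(3N)! ~ (2π N)^(3/2) (N/e)^(3N) / [sqrt(2π·3N) (3N/e)^(3N)]
     = (2π N)^(3/2) / sqrt(2π·3N) · (N/(3N))^(3N)
     = (2π N)^((3−1)/2) / sqrt(3) · 3^(−3N).
Since 3^3 > 1, the factor 3^(−3N) decays exponentially, so the ratio → 0. Substituting N = 14n gives the stated form.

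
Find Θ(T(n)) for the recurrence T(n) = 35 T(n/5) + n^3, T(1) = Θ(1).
T(n) = Θ(n^3)

log_5 35 ≈ 2.209. f(n) = n^3 dominates n^(log_5 35) since 3 > 2.209, and the regularity condition a·f(n/b) = 35·(n/5)^3 = (35/125)·n^3 ≤ c·f(n) holds with c = 35/125 ≈ 0.28 < 1. So this is Case 3: T(n) = Θ(f(n)) = Θ(n^3).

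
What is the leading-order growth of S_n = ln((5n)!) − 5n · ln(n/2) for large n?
S_n ~ 5n · (ln 10 − 1) + O(ln n)

Stirling: ln((5n)!) = 5n ln(5n) − 5n + O(ln n).
  S_n = 5n ln(5n) − 5n − 5n ln(n/2) + O(ln n)
      = 5n ln(5n) − 5n ln n + 5n ln 2 − 5n + O(ln n)
      = 5n ln 5 + 5n ln 2 − 5n + O(ln n)
      = 5n (ln 10 − 1) + O(ln n).
Numerically ln(10) − 1 ≈ 1.3026.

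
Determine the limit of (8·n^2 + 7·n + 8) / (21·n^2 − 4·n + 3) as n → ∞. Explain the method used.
lim = 8/21

For large n the leading n^2 terms dominate both numerator and denominator. Dividing top and bottom by n^2, every other term tends to 0, leaving 8/21.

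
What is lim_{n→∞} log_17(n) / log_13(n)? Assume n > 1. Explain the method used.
lim = ln(13) / ln(17) = log_17(13)

Change of base: log_17(n) = ln n / ln 17 and log_13(n) = ln n / ln 13. The ratio is (ln n / ln 17) · (ln 13 / ln n) = ln 13 / ln 17, a constant independent of n. So the limit is ln 13 / ln 17 = log_17(13).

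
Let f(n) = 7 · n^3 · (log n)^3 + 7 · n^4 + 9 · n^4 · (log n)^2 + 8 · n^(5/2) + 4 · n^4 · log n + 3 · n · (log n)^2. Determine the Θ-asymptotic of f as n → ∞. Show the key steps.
f(n) ∈ Θ(n^4 · (log n)^2)

Compare the terms by growth order. For large n, n^a · (log n)^b dominates n^a' · (log n)^b' iff a > a', or (a = a' and b > b'). Ranking the 6 terms shows the dominant one is 9 · n^4 · (log n)^2. Hence f(n) ∈ Θ(n^4 · (log n)^2).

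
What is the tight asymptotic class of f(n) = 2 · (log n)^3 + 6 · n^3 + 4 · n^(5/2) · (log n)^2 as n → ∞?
f(n) ∈ Θ(n^3)

Compare the terms by growth order. For large n, n^a · (log n)^b dominates n^a' · (log n)^b' iff a > a', or (a = a' and b > b'). Ranking the 3 terms shows the dominant one is 6 · n^3. Hence f(n) ∈ Θ(n^3).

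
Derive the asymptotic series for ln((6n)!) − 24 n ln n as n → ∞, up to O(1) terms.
ln((6n)!) − 24 n ln n = −18 n ln n + 6(ln 6 − 1) n + (1/2) ln(2π·6n) + O(1/n)

Stirling: ln((6n)!) = 6n ln(6n) − 6n + (1/2) ln(2π·6n) + O(1/n).
Expand 6n ln(6n) = 6n (ln n + ln 6) = 6n ln n + 6n ln 6.
Subtract 24n ln n: leading term is (6 − 24) n ln n = −18 n ln n. The next term is 6n ln 6 − 6n = 6(ln 6 − 1) n. Then the (1/2) ln(2π·6n) correction.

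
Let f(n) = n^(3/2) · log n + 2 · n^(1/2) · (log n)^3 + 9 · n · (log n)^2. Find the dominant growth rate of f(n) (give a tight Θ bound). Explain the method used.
f(n) ∈ Θ(n^(3/2) · log n)

Compare the terms by growth order. For large n, n^a · (log n)^b dominates n^a' · (log n)^b' iff a > a', or (a = a' and b > b'). Ranking the 3 terms shows the dominant one is n^(3/2) · log n. Hence f(n) ∈ Θ(n^(3/2) · log n).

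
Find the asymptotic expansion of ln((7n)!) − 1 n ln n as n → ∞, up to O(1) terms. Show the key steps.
ln((7n)!) − 1 n ln n = 6 n ln n + 7(ln 7 − 1) n + (1/2) ln(2π·7n) + O(1/n)

Stirling: ln((7n)!) = 7n ln(7n) − 7n + (1/2) ln(2π·7n) + O(1/n).
Expand 7n ln(7n) = 7n (ln n + ln 7) = 7n ln n + 7n ln 7.
Subtract 1n ln n: leading term is (7 − 1) n ln n = 6 n ln n. The next term is 7n ln 7 − 7n = 7(ln 7 − 1) n. Then the (1/2) ln(2π·7n) correction.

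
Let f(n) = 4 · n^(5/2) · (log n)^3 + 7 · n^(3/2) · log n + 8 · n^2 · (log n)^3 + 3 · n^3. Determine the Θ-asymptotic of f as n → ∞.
f(n) ∈ Θ(n^3)

Compare the terms by growth order. For large n, n^a · (log n)^b dominates n^a' · (log n)^b' iff a > a', or (a = a' and b > b'). Ranking the 4 terms shows the dominant one is 3 · n^3. Hence f(n) ∈ Θ(n^3).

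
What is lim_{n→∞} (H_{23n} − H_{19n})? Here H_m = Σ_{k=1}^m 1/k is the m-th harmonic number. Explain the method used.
lim = ln(23/19)

Euler-Maclaurin gives H_m = ln m + γ + 1/(2m) + O(1/m^2). The γ and O(1/m) terms cancel in the difference:
  H_{23n} − H_{19n} = ln(23n) − ln(19n) + O(1/n) = ln(23/19) + O(1/n).
Hence the limit is ln(23/19).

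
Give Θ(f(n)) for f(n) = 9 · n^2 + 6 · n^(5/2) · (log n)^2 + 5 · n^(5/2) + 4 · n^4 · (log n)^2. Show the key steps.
f(n) ∈ Θ(n^4 · (log n)^2)

Compare the terms by growth order. For large n, n^a · (log n)^b dominates n^a' · (log n)^b' iff a > a', or (a = a' and b > b'). Ranking the 4 terms shows the dominant one is 4 · n^4 · (log n)^2. Hence f(n) ∈ Θ(n^4 · (log n)^2).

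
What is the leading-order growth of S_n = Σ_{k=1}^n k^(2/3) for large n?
S_n ~ (3/5) · n^(5/3)

Integral comparison: Σ_{k=1}^n k^(2/3) = ∫_0^n x^(2/3) dx + O(n^(2/3)). The integral is n^(1 + 2/3) / (1 + 2/3) = n^((2+3)/3) / ((2+3)/3) = (3/5) · n^(5/3).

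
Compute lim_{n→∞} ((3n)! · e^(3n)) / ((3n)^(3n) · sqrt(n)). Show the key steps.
lim = sqrt(2π·3)

Stirling: (3n)! ~ sqrt(2π·3n) · (3n/e)^(3n). Hence
  (3n)! · e^(3n) / (3n)^(3n) ~ sqrt(2π·3n).
Dividing by sqrt(n): sqrt(2π·3n) / sqrt(n) = sqrt(2π·3) · n^((1−1)/2), so the limit is sqrt(2π·3).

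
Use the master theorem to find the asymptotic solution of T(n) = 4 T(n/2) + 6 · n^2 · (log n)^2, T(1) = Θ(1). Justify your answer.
T(n) = Θ(n^2 · (log n)^3)

Here log_2 4 = 2 and f(n) = 6 · n^2 · (log n)^2 = Θ(n^(log_2 4) · (log n)^2). This is the extended Case 2 of the master theorem (f matches the critical exponent up to log factors), giving T(n) = Θ(n^(log_2 4) · (log n)^(2+1)) = Θ(n^2 · (log n)^3).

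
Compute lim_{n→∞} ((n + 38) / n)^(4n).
lim = e^152

Rewrite as (1 + 38/n)^(4n). By the standard limit (1 + x/n)^n → e^x, we have (1 + 38/n)^n → e^38, and raising to the 4th power gives e^152.
More precisely, ln[(1 + 38/n)^(4n)] = 4n · ln(1 + 38/n) = 4n · (38/n + O(1/n^2)) = 152 + O(1/n) → 152.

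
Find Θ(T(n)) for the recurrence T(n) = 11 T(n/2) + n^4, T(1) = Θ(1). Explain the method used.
T(n) = Θ(n^4)

log_2 11 ≈ 3.459. f(n) = n^4 dominates n^(log_2 11) since 4 > 3.459, and the regularity condition a·f(n/b) = 11·(n/2)^4 = (11/16)·n^4 ≤ c·f(n) holds with c = 11/16 ≈ 0.688 < 1. So this is Case 3: T(n) = Θ(f(n)) = Θ(n^4).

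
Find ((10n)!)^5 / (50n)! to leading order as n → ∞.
((10n)!)^5/(50n)! ~ ((2π·10n)^(4/2) / sqrt(5)) · 5^(−5·10n)  →  0

Write N = 10n. Stirling: N! ~ sqrt(2π N)(N/e)^N and (5N)! ~ sqrt(2π·5N)·(5N/e)^(5N).
  (N!)^5/(5N)! ~ (2π N)^(5/2) (N/e)^(5N) / [sqrt(2π·5N) (5N/e)^(5N)]
     = (2π N)^(5/2) / sqrt(2π·5N) · (N/(5N))^(5N)
     = (2π N)^((5−1)/2) / sqrt(5) · 5^(−5N).
Since 5^5 > 1, the factor 5^(−5N) decays exponentially, so the ratio → 0. Substituting N = 10n gives the stated form.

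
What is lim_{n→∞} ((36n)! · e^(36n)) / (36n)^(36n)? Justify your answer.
lim = ∞

Stirling: (36n)! ~ sqrt(2π·36n) · (36n/e)^(36n). Hence
  (36n)! · e^(36n) / (36n)^(36n) ~ sqrt(2π·36n) = sqrt(2π·36) · sqrt(n) → ∞.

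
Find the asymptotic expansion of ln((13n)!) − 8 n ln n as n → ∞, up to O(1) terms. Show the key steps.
ln((13n)!) − 8 n ln n = 5 n ln n + 13(ln 13 − 1) n + (1/2) ln(2π·13n) + O(1/n)

Stirling: ln((13n)!) = 13n ln(13n) − 13n + (1/2) ln(2π·13n) + O(1/n).
Expand 13n ln(13n) = 13n (ln n + ln 13) = 13n ln n + 13n ln 13.
Subtract 8n ln n: leading term is (13 − 8) n ln n = 5 n ln n. The next term is 13n ln 13 − 13n = 13(ln 13 − 1) n. Then the (1/2) ln(2π·13n) correction.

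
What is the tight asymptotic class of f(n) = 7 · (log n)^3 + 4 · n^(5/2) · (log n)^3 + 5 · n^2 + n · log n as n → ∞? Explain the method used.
f(n) ∈ Θ(n^(5/2) · (log n)^3)

Compare the terms by growth order. For large n, n^a · (log n)^b dominates n^a' · (log n)^b' iff a > a', or (a = a' and b > b'). Ranking the 4 terms shows the dominant one is 4 · n^(5/2) · (log n)^3. Hence f(n) ∈ Θ(n^(5/2) · (log n)^3).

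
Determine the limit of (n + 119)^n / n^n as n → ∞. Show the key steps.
lim = e^119

Rewrite as (1 + 119/n)^(n). By the standard limit (1 + x/n)^n → e^x, we have (1 + 119/n)^n → e^119, and raising to the 1st power gives e^119.
More precisely, ln[(1 + 119/n)^(n)] = n · ln(1 + 119/n) = n · (119/n + O(1/n^2)) = 119 + O(1/n) → 119.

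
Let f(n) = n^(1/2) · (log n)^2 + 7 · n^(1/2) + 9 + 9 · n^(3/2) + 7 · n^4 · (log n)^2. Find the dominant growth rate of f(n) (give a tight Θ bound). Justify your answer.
f(n) ∈ Θ(n^4 · (log n)^2)

Compare the terms by growth order. For large n, n^a · (log n)^b dominates n^a' · (log n)^b' iff a > a', or (a = a' and b > b'). Ranking the 5 terms shows the dominant one is 7 · n^4 · (log n)^2. Hence f(n) ∈ Θ(n^4 · (log n)^2).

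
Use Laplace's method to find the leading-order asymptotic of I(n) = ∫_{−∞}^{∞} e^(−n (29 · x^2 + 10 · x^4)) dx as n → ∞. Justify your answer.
I(n) ~ sqrt(π/(29n))

φ(x) = 29 · x^2 + 10 · x^4 has its unique global minimum at x* = 0 (since φ'(x) = 58x + 40x^3 = 0 only at x = 0 for real x with both coefficients positive, and φ → ∞ as |x| → ∞). At x* = 0, φ(0) = 0 and φ''(0) = 58. Laplace's method then gives
  I(n) ~ sqrt(2π / (n · φ''(0))) · e^(−n φ(0)) = sqrt(2π / (58n)) = sqrt(π/(29n)).
The 10 · x^4 term contributes only at subleading order (an O(1/n) relative correction).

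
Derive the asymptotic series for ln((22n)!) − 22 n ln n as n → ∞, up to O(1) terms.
ln((22n)!) − 22 n ln n = 22(ln 22 − 1) n + (1/2) ln(2π·22n) + O(1/n)

Stirling: ln((22n)!) = 22n ln(22n) − 22n + (1/2) ln(2π·22n) + O(1/n).
Since 22n ln(22n) = 22n ln n + 22n ln 22, subtracting 22n ln n cancels the n ln n term exactly. What remains is 22(ln 22 − 1) n + (1/2) ln(2π·22n) + O(1/n).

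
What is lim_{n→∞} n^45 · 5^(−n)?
lim = 0

Exponentials with base > 1 dominate every fixed polynomial: for any fixed c, n^c / 5^n → 0 as n → ∞ (e.g. by the ratio test, or by writing 5^n = e^(n ln 5) and noting e^(n ln 5) / n^c → ∞). Hence n^45 · 5^(−n) = n^45 / 5^n → 0.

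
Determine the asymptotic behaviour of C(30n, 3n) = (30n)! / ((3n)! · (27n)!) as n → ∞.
C(30n, 3n) ~ (10000000000/387420489)^(3n) · sqrt(5/(9π·3n))

Write N = 3n. Apply Stirling to each factorial:
  (10N)! ~ sqrt(2π·10N) · (10N/e)^(10N),
  N! ~ sqrt(2π N) · (N/e)^N,
  (9N)! ~ sqrt(2π·9N) · (9N/e)^(9N).
The exponential factors combine to (10N)^(10N) / (N^N · (9N)^(9N)) = 10^(10N)/9^(9N) = (10^10/9^9)^N = (10000000000/387420489)^N.
The square-root prefactors combine to sqrt(2π·10N) / (sqrt(2π N)·sqrt(2π·9N)) = sqrt(10 / (2π·9·N)) = sqrt(5/(9π·3n)).
Substituting N = 3n: C(30n, 3n) ~ (10000000000/387420489)^(3n) · sqrt(5/(9π·3n)).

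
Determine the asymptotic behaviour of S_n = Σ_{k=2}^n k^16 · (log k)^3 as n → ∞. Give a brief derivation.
S_n ~ n^17 · (log n)^3 / 17

By integral comparison, S_n = ∫_1^n x^16 · (log x)^3 dx + O(n^16 · (log n)^3). For the integral, the leading term of ∫_1^n x^16 (log x)^3 dx is n^17/17 · (log n)^3 (by repeated integration by parts; each step lowers the log-exponent and produces a relatively O(1/log n) correction). Hence S_n ~ n^17 · (log n)^3 / 17.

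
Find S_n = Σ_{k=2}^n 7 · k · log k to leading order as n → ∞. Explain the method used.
S_n ~ 7 · n^2 log n / 2 − 7 · n^2 / 4

By integral comparison, S_n = ∫_1^n 7 · x · log x dx + O(n · log n). For the integral, ∫ x^1 log x dx = n^2 log n / 2 − n^2/4 (integration by parts). Hence S_n ~ 7 · n^2 log n / 2 − 7 · n^2 / 4.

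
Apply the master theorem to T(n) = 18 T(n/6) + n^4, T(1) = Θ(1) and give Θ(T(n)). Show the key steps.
T(n) = Θ(n^4)

log_6 18 ≈ 1.613. f(n) = n^4 dominates n^(log_6 18) since 4 > 1.613, and the regularity condition a·f(n/b) = 18·(n/6)^4 = (18/1296)·n^4 ≤ c·f(n) holds with c = 18/1296 ≈ 0.0139 < 1. So this is Case 3: T(n) = Θ(f(n)) = Θ(n^4).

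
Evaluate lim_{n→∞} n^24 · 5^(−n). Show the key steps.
lim = 0

Exponentials with base > 1 dominate every fixed polynomial: for any fixed c, n^c / 5^n → 0 as n → ∞ (e.g. by the ratio test, or by writing 5^n = e^(n ln 5) and noting e^(n ln 5) / n^c → ∞). Hence n^24 · 5^(−n) = n^24 / 5^n → 0.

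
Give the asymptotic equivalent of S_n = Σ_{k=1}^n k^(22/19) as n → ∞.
S_n ~ (19/41) · n^(41/19)

Integral comparison: Σ_{k=1}^n k^(22/19) = ∫_0^n x^(22/19) dx + O(n^(22/19)). The integral is n^(1 + 22/19) / (1 + 22/19) = n^((22+19)/19) / ((22+19)/19) = (19/41) · n^(41/19).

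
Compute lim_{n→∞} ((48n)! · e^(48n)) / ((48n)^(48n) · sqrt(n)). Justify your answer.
lim = sqrt(2π·48)

Stirling: (48n)! ~ sqrt(2π·48n) · (48n/e)^(48n). Hence
  (48n)! · e^(48n) / (48n)^(48n) ~ sqrt(2π·48n).
Dividing by sqrt(n): sqrt(2π·48n) / sqrt(n) = sqrt(2π·48) · n^((1−1)/2), so the limit is sqrt(2π·48).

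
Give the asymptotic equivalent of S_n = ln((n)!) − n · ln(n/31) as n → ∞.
S_n ~ n · (ln 31 − 1) + O(ln n)

Stirling: ln((n)!) = n ln(n) − n + O(ln n).
  S_n = n ln(n) − n − n ln(n/31) + O(ln n)
      = n ln(n) − n ln n + n ln 31 − n + O(ln n)
      = n ln 31 − n + O(ln n)
      = n (ln 31 − 1) + O(ln n).
Numerically ln(31) − 1 ≈ 2.4340.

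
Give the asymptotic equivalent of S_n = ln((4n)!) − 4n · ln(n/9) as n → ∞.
S_n ~ 4n · (ln 36 − 1) + O(ln n)

Stirling: ln((4n)!) = 4n ln(4n) − 4n + O(ln n).
  S_n = 4n ln(4n) − 4n − 4n ln(n/9) + O(ln n)
      = 4n ln(4n) − 4n ln n + 4n ln 9 − 4n + O(ln n)
      = 4n ln 4 + 4n ln 9 − 4n + O(ln n)
      = 4n (ln 36 − 1) + O(ln n).
Numerically ln(36) − 1 ≈ 2.5835.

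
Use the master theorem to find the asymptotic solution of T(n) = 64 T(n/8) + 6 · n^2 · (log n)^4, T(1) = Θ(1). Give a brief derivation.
T(n) = Θ(n^2 · (log n)^5)

Here log_8 64 = 2 and f(n) = 6 · n^2 · (log n)^4 = Θ(n^(log_8 64) · (log n)^4). This is the extended Case 2 of the master theorem (f matches the critical exponent up to log factors), giving T(n) = Θ(n^(log_8 64) · (log n)^(4+1)) = Θ(n^2 · (log n)^5).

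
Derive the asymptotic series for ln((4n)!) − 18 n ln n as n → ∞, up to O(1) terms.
ln((4n)!) − 18 n ln n = −14 n ln n + 4(ln 4 − 1) n + (1/2) ln(2π·4n) + O(1/n)

Stirling: ln((4n)!) = 4n ln(4n) − 4n + (1/2) ln(2π·4n) + O(1/n).
Expand 4n ln(4n) = 4n (ln n + ln 4) = 4n ln n + 4n ln 4.
Subtract 18n ln n: leading term is (4 − 18) n ln n = −14 n ln n. The next term is 4n ln 4 − 4n = 4(ln 4 − 1) n. Then the (1/2) ln(2π·4n) correction.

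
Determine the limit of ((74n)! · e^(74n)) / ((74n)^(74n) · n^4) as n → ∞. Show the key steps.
lim = 0

Stirling: (74n)! ~ sqrt(2π·74n) · (74n/e)^(74n). Hence
  (74n)! · e^(74n) / (74n)^(74n) ~ sqrt(2π·74n).
Dividing by n^4: sqrt(2π·74n) / n^4 = sqrt(2π·74) · n^((1−8)/2), so the expression behaves like sqrt(2π·74) · n^((1−8)/2) → 0.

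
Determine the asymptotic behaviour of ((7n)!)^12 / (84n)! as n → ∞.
((7n)!)^12/(84n)! ~ ((2π·7n)^(11/2) / sqrt(12)) · 12^(−12·7n)  →  0

Write N = 7n. Stirling: N! ~ sqrt(2π N)(N/e)^N and (12N)! ~ sqrt(2π·12N)·(12N/e)^(12N).
  (N!)^12/(12N)! ~ (2π N)^(12/2) (N/e)^(12N) / [sqrt(2π·12N) (12N/e)^(12N)]
     = (2π N)^(12/2) / sqrt(2π·12N) · (N/(12N))^(12N)
     = (2π N)^((12−1)/2) / sqrt(12) · 12^(−12N).
Since 12^12 > 1, the factor 12^(−12N) decays exponentially, so the ratio → 0. Substituting N = 7n gives the stated form.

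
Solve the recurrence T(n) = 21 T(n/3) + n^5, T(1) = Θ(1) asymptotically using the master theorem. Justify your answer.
T(n) = Θ(n^5)

log_3 21 ≈ 2.771. f(n) = n^5 dominates n^(log_3 21) since 5 > 2.771, and the regularity condition a·f(n/b) = 21·(n/3)^5 = (21/243)·n^5 ≤ c·f(n) holds with c = 21/243 ≈ 0.0864 < 1. So this is Case 3: T(n) = Θ(f(n)) = Θ(n^5).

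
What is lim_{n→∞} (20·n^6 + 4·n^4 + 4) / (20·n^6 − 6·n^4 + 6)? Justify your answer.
lim = 20/20 = 1

For large n the leading n^6 terms dominate both numerator and denominator. Dividing top and bottom by n^6, every other term tends to 0, leaving 20/20 = 1.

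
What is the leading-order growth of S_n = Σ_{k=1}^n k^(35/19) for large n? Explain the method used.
S_n ~ (19/54) · n^(54/19)

Integral comparison: Σ_{k=1}^n k^(35/19) = ∫_0^n x^(35/19) dx + O(n^(35/19)). The integral is n^(1 + 35/19) / (1 + 35/19) = n^((35+19)/19) / ((35+19)/19) = (19/54) · n^(54/19).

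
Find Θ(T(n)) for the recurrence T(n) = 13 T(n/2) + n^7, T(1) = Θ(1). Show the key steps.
T(n) = Θ(n^7)

log_2 13 ≈ 3.700. f(n) = n^7 dominates n^(log_2 13) since 7 > 3.700, and the regularity condition a·f(n/b) = 13·(n/2)^7 = (13/128)·n^7 ≤ c·f(n) holds with c = 13/128 ≈ 0.102 < 1. So this is Case 3: T(n) = Θ(f(n)) = Θ(n^7).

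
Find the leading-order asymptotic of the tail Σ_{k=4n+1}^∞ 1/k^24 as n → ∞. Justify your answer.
Σ_{k>4n} 1/k^24 ~ 1/(23 · (4n)^23)

Compare to the integral: ∫_{4n}^∞ x^(−24) dx = [−x^(−23)/23]_{4n}^∞ = 1/((24−1)·(4n)^23). Euler-Maclaurin then gives
  Σ_{k>4n} 1/k^24 = ∫_{4n}^∞ dx/x^24 − 1/(2·(4n)^24) + O(1/(4n)^25).
(Equivalently this is ζ(24) − Σ_{k≤4n} 1/k^24.)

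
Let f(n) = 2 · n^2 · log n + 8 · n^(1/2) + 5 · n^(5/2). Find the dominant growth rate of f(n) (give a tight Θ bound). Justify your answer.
f(n) ∈ Θ(n^(5/2))

Compare the terms by growth order. For large n, n^a · (log n)^b dominates n^a' · (log n)^b' iff a > a', or (a = a' and b > b'). Ranking the 3 terms shows the dominant one is 5 · n^(5/2). Hence f(n) ∈ Θ(n^(5/2)).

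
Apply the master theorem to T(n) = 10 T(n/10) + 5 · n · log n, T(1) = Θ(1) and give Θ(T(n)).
T(n) = Θ(n · (log n)^2)

Here log_10 10 = 1 and f(n) = 5 · n · log n = Θ(n^(log_10 10) · (log n)^1). This is the extended Case 2 of the master theorem (f matches the critical exponent up to log factors), giving T(n) = Θ(n^(log_10 10) · (log n)^(1+1)) = Θ(n · (log n)^2).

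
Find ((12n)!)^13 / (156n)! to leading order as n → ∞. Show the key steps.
((12n)!)^13/(156n)! ~ ((2π·12n)^(12/2) / sqrt(13)) · 13^(−13·12n)  →  0

Write N = 12n. Stirling: N! ~ sqrt(2π N)(N/e)^N and (13N)! ~ sqrt(2π·13N)·(13N/e)^(13N).
  (N!)^13/(13N)! ~ (2π N)^(13/2) (N/e)^(13N) / [sqrt(2π·13N) (13N/e)^(13N)]
     = (2π N)^(13/2) / sqrt(2π·13N) · (N/(13N))^(13N)
     = (2π N)^((13−1)/2) / sqrt(13) · 13^(−13N).
Since 13^13 > 1, the factor 13^(−13N) decays exponentially, so the ratio → 0. Substituting N = 12n gives the stated form.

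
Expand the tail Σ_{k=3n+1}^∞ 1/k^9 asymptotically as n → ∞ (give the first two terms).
Σ_{k>3n} 1/k^9 = 1/(8 · (3n)^8) − 1/(2 · (3n)^9) + O(1/(3n)^10)

Compare to the integral: ∫_{3n}^∞ x^(−9) dx = [−x^(−8)/8]_{3n}^∞ = 1/((9−1)·(3n)^8). The Euler-Maclaurin correction adds −f(3n)/2 = −1/(2·(3n)^9). Euler-Maclaurin then gives
  Σ_{k>3n} 1/k^9 = ∫_{3n}^∞ dx/x^9 − 1/(2·(3n)^9) + O(1/(3n)^10).
(Equivalently this is ζ(9) − Σ_{k≤3n} 1/k^9.)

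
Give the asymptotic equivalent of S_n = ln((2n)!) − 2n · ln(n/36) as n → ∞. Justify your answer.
S_n ~ 2n · (ln 72 − 1) + O(ln n)

Stirling: ln((2n)!) = 2n ln(2n) − 2n + O(ln n).
  S_n = 2n ln(2n) − 2n − 2n ln(n/36) + O(ln n)
      = 2n ln(2n) − 2n ln n + 2n ln 36 − 2n + O(ln n)
      = 2n ln 2 + 2n ln 36 − 2n + O(ln n)
      = 2n (ln 72 − 1) + O(ln n).
Numerically ln(72) − 1 ≈ 3.2767.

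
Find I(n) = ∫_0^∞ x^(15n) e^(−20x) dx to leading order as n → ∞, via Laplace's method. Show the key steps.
I(n) ~ (sqrt(2π·15n) / 20) · (15n/(20e))^(15n)

Write the integrand as exp(15n ln x − 20x) and set f(x) = 15n ln x − 20x. Then f'(x) = 15n/x − 20 = 0 at x* = 15n/20, and f''(x*) = −15n/x*^2 = −20^2/(15n). Laplace's method (interior maximum) gives
  I(n) ~ e^(f(x*)) · sqrt(2π / |f''(x*)|)
        = exp(15n ln(15n/20) − 15n) · sqrt(2π · 15n / 20^2)
        = (15n/20)^(15n) e^(−15n) · sqrt(2π·15n) / 20
        = (sqrt(2π·15n) / 20) · (15n/(20e))^(15n).
This matches Γ(15n+1)/20^(15n+1) with Stirling applied to Γ.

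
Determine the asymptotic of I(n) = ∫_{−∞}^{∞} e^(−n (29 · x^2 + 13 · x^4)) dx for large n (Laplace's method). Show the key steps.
I(n) ~ sqrt(π/(29n))

φ(x) = 29 · x^2 + 13 · x^4 has its unique global minimum at x* = 0 (since φ'(x) = 58x + 52x^3 = 0 only at x = 0 for real x with both coefficients positive, and φ → ∞ as |x| → ∞). At x* = 0, φ(0) = 0 and φ''(0) = 58. Laplace's method then gives
  I(n) ~ sqrt(2π / (n · φ''(0))) · e^(−n φ(0)) = sqrt(2π / (58n)) = sqrt(π/(29n)).
The 13 · x^4 term contributes only at subleading order (an O(1/n) relative correction).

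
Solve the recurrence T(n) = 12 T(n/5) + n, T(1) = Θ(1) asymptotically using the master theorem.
T(n) = Θ(n^(log_5 12))

Master theorem: compare f(n) = n to n^(log_5 12) where log_5 12 ≈ 1.544. Since 1 < log_5 12, we have f(n) = O(n^(log_5 12 − ε)) for some ε > 0 — Case 1. Hence T(n) = Θ(n^(log_5 12)).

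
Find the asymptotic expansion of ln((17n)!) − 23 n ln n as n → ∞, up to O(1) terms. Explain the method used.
ln((17n)!) − 23 n ln n = −6 n ln n + 17(ln 17 − 1) n + (1/2) ln(2π·17n) + O(1/n)

Stirling: ln((17n)!) = 17n ln(17n) − 17n + (1/2) ln(2π·17n) + O(1/n).
Expand 17n ln(17n) = 17n (ln n + ln 17) = 17n ln n + 17n ln 17.
Subtract 23n ln n: leading term is (17 − 23) n ln n = −6 n ln n. The next term is 17n ln 17 − 17n = 17(ln 17 − 1) n. Then the (1/2) ln(2π·17n) correction.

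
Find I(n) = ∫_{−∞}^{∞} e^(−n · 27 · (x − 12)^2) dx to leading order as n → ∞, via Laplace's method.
I(n) = sqrt(π/(27n))

Here φ(x) = 27 · (x − 12)^2 has its unique minimum at x* = 12 with φ(x*) = 0 and φ''(x*) = 54. Laplace's method gives
  I(n) ~ e^(−n φ(x*)) · sqrt(2π / (n · φ''(x*))) = sqrt(2π / (54n)) = sqrt(π/(27n)).
This is exact: substituting u = (x − 12)·sqrt(27n) gives I(n) = (1/sqrt(27n)) ∫_{−∞}^{∞} e^(−u^2) du = sqrt(π/(27n)).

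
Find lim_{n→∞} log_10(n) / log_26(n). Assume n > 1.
lim = ln(26) / ln(10) = log_10(26)

Change of base: log_10(n) = ln n / ln 10 and log_26(n) = ln n / ln 26. The ratio is (ln n / ln 10) · (ln 26 / ln n) = ln 26 / ln 10, a constant independent of n. So the limit is ln 26 / ln 10 = log_10(26).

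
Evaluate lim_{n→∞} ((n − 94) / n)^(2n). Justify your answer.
lim = e^(−188)

Rewrite as (1 − 94/n)^(2n). By the standard limit (1 + x/n)^n → e^x, we have (1 − 94/n)^n → e^(−94), and raising to the 2nd power gives e^(−188).
More precisely, ln[(1 − 94/n)^(2n)] = 2n · ln(1 − 94/n) = 2n · (-94/n + O(1/n^2)) = -188 + O(1/n) → -188.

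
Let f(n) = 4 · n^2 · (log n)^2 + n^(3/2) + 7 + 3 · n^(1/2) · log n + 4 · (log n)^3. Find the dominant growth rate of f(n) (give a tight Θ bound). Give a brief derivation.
f(n) ∈ Θ(n^2 · (log n)^2)

Compare the terms by growth order. For large n, n^a · (log n)^b dominates n^a' · (log n)^b' iff a > a', or (a = a' and b > b'). Ranking the 5 terms shows the dominant one is 4 · n^2 · (log n)^2. Hence f(n) ∈ Θ(n^2 · (log n)^2).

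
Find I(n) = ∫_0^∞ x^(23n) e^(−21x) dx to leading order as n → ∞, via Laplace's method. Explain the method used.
I(n) ~ (sqrt(2π·23n) / 21) · (23n/(21e))^(23n)

Write the integrand as exp(23n ln x − 21x) and set f(x) = 23n ln x − 21x. Then f'(x) = 23n/x − 21 = 0 at x* = 23n/21, and f''(x*) = −23n/x*^2 = −21^2/(23n). Laplace's method (interior maximum) gives
  I(n) ~ e^(f(x*)) · sqrt(2π / |f''(x*)|)
        = exp(23n ln(23n/21) − 23n) · sqrt(2π · 23n / 21^2)
        = (23n/21)^(23n) e^(−23n) · sqrt(2π·23n) / 21
        = (sqrt(2π·23n) / 21) · (23n/(21e))^(23n).
This matches Γ(23n+1)/21^(23n+1) with Stirling applied to Γ.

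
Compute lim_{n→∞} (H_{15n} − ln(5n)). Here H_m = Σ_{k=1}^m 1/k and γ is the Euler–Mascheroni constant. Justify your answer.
lim = ln 3 + γ

By Euler-Maclaurin, H_m = ln m + γ + O(1/m). So
  H_{15n} − ln(5n) = ln(15n) + γ − ln(5n) + O(1/n)
                       = ln(15/5) + γ + O(1/n).
Hence the limit is ln(15/5) + γ (= ln 3).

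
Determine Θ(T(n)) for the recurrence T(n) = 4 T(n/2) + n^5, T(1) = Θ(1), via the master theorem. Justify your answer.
T(n) = Θ(n^5)

log_2 4 ≈ 2.000. f(n) = n^5 dominates n^(log_2 4) since 5 > 2.000, and the regularity condition a·f(n/b) = 4·(n/2)^5 = (4/32)·n^5 ≤ c·f(n) holds with c = 4/32 ≈ 0.125 < 1. So this is Case 3: T(n) = Θ(f(n)) = Θ(n^5).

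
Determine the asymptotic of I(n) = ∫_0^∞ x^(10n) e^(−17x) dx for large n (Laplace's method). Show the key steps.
I(n) ~ (sqrt(2π·10n) / 17) · (10n/(17e))^(10n)

Write the integrand as exp(10n ln x − 17x) and set f(x) = 10n ln x − 17x. Then f'(x) = 10n/x − 17 = 0 at x* = 10n/17, and f''(x*) = −10n/x*^2 = −17^2/(10n). Laplace's method (interior maximum) gives
  I(n) ~ e^(f(x*)) · sqrt(2π / |f''(x*)|)
        = exp(10n ln(10n/17) − 10n) · sqrt(2π · 10n / 17^2)
        = (10n/17)^(10n) e^(−10n) · sqrt(2π·10n) / 17
        = (sqrt(2π·10n) / 17) · (10n/(17e))^(10n).
This matches Γ(10n+1)/17^(10n+1) with Stirling applied to Γ.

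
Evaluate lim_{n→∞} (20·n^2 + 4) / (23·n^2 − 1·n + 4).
lim = 20/23

For large n the leading n^2 terms dominate both numerator and denominator. Dividing top and bottom by n^2, every other term tends to 0, leaving 20/23.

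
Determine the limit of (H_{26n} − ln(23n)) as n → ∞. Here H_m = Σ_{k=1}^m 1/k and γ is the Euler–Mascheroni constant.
lim = ln(26/23) + γ

By Euler-Maclaurin, H_m = ln m + γ + O(1/m). So
  H_{26n} − ln(23n) = ln(26n) + γ − ln(23n) + O(1/n)
                       = ln(26/23) + γ + O(1/n).
Hence the limit is ln(26/23) + γ.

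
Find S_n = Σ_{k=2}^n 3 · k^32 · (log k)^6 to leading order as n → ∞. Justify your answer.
S_n ~ n^33 · (log n)^6 / 11

By integral comparison, S_n = ∫_1^n 3 · x^32 · (log x)^6 dx + O(n^32 · (log n)^6). For the integral, the leading term of ∫_1^n x^32 (log x)^6 dx is n^33/33 · (log n)^6 (by repeated integration by parts; each step lowers the log-exponent and produces a relatively O(1/log n) correction). Hence S_n ~ n^33 · (log n)^6 / 11.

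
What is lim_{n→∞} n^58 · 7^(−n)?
lim = 0

Exponentials with base > 1 dominate every fixed polynomial: for any fixed c, n^c / 7^n → 0 as n → ∞ (e.g. by the ratio test, or by writing 7^n = e^(n ln 7) and noting e^(n ln 7) / n^c → ∞). Hence n^58 · 7^(−n) = n^58 / 7^n → 0.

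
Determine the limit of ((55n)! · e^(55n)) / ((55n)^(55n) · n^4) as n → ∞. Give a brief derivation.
lim = 0

Stirling: (55n)! ~ sqrt(2π·55n) · (55n/e)^(55n). Hence
  (55n)! · e^(55n) / (55n)^(55n) ~ sqrt(2π·55n).
Dividing by n^4: sqrt(2π·55n) / n^4 = sqrt(2π·55) · n^((1−8)/2), so the expression behaves like sqrt(2π·55) · n^((1−8)/2) → 0.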